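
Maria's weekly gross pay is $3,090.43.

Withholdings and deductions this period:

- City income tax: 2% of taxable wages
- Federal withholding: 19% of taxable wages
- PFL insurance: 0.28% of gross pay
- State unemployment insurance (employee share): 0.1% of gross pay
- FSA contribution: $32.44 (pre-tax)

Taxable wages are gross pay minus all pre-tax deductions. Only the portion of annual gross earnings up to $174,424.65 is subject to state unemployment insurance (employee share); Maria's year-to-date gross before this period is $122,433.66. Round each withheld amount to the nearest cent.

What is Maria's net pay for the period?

FSA contribution: $32.44
Taxable wages = $3,090.43 − $32.44 = $3,057.99
City income tax: $3,057.99 × 0.02 = $61.16
Federal withholding: $3,057.99 × 0.19 = $581.02
State unemployment insurance (employee share): cap not yet reached, full $3,090.43 is subject → $3,090.43 × 0.001 = $3.09
PFL insurance: $3,090.43 × 0.0028 = $8.65
Total deductions = $32.44 + $61.16 + $581.02 + $3.09 + $8.65 = $686.36
Net pay = $3,090.43 − $686.36 = $2,404.07

$2,404.07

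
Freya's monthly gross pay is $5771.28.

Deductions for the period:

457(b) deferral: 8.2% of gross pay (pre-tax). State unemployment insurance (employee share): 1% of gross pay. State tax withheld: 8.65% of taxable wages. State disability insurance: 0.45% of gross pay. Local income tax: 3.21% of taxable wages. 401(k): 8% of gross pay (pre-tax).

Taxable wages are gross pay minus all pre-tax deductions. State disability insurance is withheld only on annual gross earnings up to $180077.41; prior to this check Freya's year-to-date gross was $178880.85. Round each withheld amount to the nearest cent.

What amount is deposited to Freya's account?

401(k): $5771.28 × 0.08 = $461.70
457(b) deferral: $5771.28 × 0.082 = $473.24
Pre-tax total = $461.70 + $473.24 = $934.94
Taxable wages = $5771.28 − $934.94 = $4836.34
State tax withheld: $4836.34 × 0.0865 = $418.34
Local income tax: $4836.34 × 0.0321 = $155.25
State unemployment insurance (employee share): $5771.28 × 0.01 = $57.71
State disability insurance: only $180077.41 − $178880.85 = $1196.56 of this check is subject → $1196.56 × 0.0045 = $5.38
Total deductions = $461.70 + $473.24 + $418.34 + $155.25 + $57.71 + $5.38 = $1571.62
Net pay = $5771.28 − $1571.62 = $4199.66

$4199.66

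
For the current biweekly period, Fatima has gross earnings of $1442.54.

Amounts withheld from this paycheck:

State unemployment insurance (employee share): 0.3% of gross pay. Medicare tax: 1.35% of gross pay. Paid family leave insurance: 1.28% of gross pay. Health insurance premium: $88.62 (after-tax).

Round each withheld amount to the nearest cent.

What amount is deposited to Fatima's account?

State unemployment insurance (employee share): $1442.54 × 0.003 = $4.33
Medicare tax: $1442.54 × 0.0135 = $19.47
Paid family leave insurance: $1442.54 × 0.0128 = $18.46
Health insurance premium: $88.62
Total deductions = $4.33 + $19.47 + $18.46 + $88.62 = $130.88
Net pay = $1442.54 − $130.88 = $1311.66

$1311.66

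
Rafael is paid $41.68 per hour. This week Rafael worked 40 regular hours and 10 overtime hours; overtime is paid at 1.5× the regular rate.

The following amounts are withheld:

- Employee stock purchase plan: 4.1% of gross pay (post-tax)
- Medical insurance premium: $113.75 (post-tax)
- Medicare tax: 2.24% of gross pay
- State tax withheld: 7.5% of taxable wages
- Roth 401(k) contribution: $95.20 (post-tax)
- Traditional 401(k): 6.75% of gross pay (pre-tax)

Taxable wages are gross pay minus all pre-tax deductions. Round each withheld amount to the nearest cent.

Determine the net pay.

Regular pay: 40 × $41.68 = $1,667.20
Overtime pay: 10 × $41.68 × 1.5 = $625.20
Gross pay = $1,667.20 + $625.20 = $2,292.40
Traditional 401(k): $2,292.40 × 0.0675 = $154.74
Taxable wages = $2,292.40 − $154.74 = $2,137.66
State tax withheld: $2,137.66 × 0.075 = $160.32
Medicare tax: $2,292.40 × 0.0224 = $51.35
Roth 401(k) contribution: $95.20
Employee stock purchase plan: $2,292.40 × 0.041 = $93.99
Medical insurance premium: $113.75
Total deductions = $154.74 + $160.32 + $51.35 + $95.20 + $93.99 + $113.75 = $669.35
Net pay = $2,292.40 − $669.35 = $1,623.05

$1,623.05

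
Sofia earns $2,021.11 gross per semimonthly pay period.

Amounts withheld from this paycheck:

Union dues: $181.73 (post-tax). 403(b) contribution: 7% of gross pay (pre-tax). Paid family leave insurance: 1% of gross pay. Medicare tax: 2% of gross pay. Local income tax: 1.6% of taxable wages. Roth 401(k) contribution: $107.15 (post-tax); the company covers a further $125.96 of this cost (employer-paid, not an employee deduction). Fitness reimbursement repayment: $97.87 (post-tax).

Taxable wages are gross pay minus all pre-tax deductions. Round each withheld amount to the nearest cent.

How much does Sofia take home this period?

403(b) contribution: $2,021.11 × 0.07 = $141.48
Taxable wages = $2,021.11 − $141.48 = $1,879.63
Local income tax: $1,879.63 × 0.016 = $30.07
Medicare tax: $2,021.11 × 0.02 = $40.42
Paid family leave insurance: $2,021.11 × 0.01 = $20.21
Union dues: $181.73
Fitness reimbursement repayment: $97.87
Roth 401(k) contribution: $107.15
(Employer's $125.96 toward Roth 401(k) contribution is not withheld from the employee.)
Total deductions = $141.48 + $30.07 + $40.42 + $20.21 + $181.73 + $97.87 + $107.15 = $618.93
Net pay = $2,021.11 − $618.93 = $1,402.18

$1,402.18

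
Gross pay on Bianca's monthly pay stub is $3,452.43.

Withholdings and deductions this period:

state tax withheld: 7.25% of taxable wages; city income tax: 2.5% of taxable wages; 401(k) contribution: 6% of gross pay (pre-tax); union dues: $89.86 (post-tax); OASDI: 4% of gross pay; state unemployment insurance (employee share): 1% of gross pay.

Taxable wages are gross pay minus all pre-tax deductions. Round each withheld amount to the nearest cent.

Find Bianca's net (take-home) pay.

401(k) contribution: $3,452.43 × 0.06 = $207.15
Taxable wages = $3,452.43 − $207.15 = $3,245.28
State tax withheld: $3,245.28 × 0.0725 = $235.28
City income tax: $3,245.28 × 0.025 = $81.13
State unemployment insurance (employee share): $3,452.43 × 0.01 = $34.52
OASDI: $3,452.43 × 0.04 = $138.10
Union dues: $89.86
Total deductions = $207.15 + $235.28 + $81.13 + $34.52 + $138.10 + $89.86 = $786.04
Net pay = $3,452.43 − $786.04 = $2,666.39

$2,666.39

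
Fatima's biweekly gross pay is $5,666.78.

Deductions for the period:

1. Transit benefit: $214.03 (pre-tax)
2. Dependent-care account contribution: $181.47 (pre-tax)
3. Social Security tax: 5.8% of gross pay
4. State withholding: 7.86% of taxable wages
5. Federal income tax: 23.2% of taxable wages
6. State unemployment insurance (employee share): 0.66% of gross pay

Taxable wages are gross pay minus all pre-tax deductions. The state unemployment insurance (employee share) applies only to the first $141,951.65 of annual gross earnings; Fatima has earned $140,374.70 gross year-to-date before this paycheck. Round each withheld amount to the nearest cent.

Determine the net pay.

Transit benefit: $214.03
Dependent-care account contribution: $181.47
Pre-tax total = $214.03 + $181.47 = $395.50
Taxable wages = $5,666.78 − $395.50 = $5,271.28
State withholding: $5,271.28 × 0.0786 = $414.32
Federal income tax: $5,271.28 × 0.232 = $1,222.94
Social Security tax: $5,666.78 × 0.058 = $328.67
State unemployment insurance (employee share): only $141,951.65 − $140,374.70 = $1,576.95 of this check is subject → $1,576.95 × 0.0066 = $10.41
Total deductions = $214.03 + $181.47 + $414.32 + $1,222.94 + $328.67 + $10.41 = $2,371.84
Net pay = $5,666.78 − $2,371.84 = $3,294.94

$3,294.94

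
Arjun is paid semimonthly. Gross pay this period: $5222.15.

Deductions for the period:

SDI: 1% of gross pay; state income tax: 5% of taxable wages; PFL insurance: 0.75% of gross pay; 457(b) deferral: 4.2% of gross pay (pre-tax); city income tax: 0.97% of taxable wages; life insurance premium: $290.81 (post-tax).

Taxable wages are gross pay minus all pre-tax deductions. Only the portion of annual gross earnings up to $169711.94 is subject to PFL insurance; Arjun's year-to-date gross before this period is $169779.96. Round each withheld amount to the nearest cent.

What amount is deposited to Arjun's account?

457(b) deferral: $5222.15 × 0.042 = $219.33
Taxable wages = $5222.15 − $219.33 = $5002.82
City income tax: $5002.82 × 0.0097 = $48.53
State income tax: $5002.82 × 0.05 = $250.14
SDI: $5222.15 × 0.01 = $52.22
PFL insurance: annual cap $169711.94 already reached (YTD $169779.96), so $0.00
Life insurance premium: $290.81
Total deductions = $219.33 + $48.53 + $250.14 + $52.22 + $0.00 + $290.81 = $861.03
Net pay = $5222.15 − $861.03 = $4361.12

$4361.12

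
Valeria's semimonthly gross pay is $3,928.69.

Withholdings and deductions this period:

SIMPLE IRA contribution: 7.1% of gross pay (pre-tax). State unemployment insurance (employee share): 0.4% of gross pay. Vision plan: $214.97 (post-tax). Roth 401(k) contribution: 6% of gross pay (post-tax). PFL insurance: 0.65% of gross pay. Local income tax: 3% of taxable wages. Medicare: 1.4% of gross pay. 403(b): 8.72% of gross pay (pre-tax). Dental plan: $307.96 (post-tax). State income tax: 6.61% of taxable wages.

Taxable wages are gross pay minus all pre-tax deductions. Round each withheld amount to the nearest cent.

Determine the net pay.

SIMPLE IRA contribution: $3,928.69 × 0.071 = $278.94
403(b): $3,928.69 × 0.0872 = $342.58
Pre-tax total = $278.94 + $342.58 = $621.52
Taxable wages = $3,928.69 − $621.52 = $3,307.17
State income tax: $3,307.17 × 0.0661 = $218.60
Local income tax: $3,307.17 × 0.03 = $99.22
Medicare: $3,928.69 × 0.014 = $55.00
PFL insurance: $3,928.69 × 0.0065 = $25.54
State unemployment insurance (employee share): $3,928.69 × 0.004 = $15.71
Roth 401(k) contribution: $3,928.69 × 0.06 = $235.72
Dental plan: $307.96
Vision plan: $214.97
Total deductions = $278.94 + $342.58 + $218.60 + $99.22 + $55.00 + $25.54 + $15.71 + $235.72 + $307.96 + $214.97 = $1,794.24
Net pay = $3,928.69 − $1,794.24 = $2,134.45

$2,134.45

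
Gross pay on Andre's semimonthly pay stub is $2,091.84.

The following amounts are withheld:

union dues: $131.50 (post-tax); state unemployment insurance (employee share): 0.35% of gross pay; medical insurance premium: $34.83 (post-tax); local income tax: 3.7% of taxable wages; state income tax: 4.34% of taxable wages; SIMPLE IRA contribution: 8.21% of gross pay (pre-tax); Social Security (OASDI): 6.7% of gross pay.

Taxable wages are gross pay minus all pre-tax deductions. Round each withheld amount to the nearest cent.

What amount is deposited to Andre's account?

$1,451.93

SIMPLE IRA contribution: $2,091.84 × 0.0821 = $171.74
Taxable wages = $2,091.84 − $171.74 = $1,920.10
Local income tax: $1,920.10 × 0.037 = $71.04
State income tax: $1,920.10 × 0.0434 = $83.33
State unemployment insurance (employee share): $2,091.84 × 0.0035 = $7.32
Social Security (OASDI): $2,091.84 × 0.067 = $140.15
Medical insurance premium: $34.83
Union dues: $131.50
Total deductions = $171.74 + $71.04 + $83.33 + $7.32 + $140.15 + $34.83 + $131.50 = $639.91
Net pay = $2,091.84 − $639.91 = $1,451.93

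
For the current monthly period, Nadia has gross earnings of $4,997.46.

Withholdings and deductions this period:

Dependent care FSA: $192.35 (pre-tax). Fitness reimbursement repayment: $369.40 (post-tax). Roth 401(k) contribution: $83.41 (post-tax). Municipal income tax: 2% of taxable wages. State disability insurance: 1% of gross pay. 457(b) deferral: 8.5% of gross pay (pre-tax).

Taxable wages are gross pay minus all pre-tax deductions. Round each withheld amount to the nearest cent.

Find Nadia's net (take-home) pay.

$3,789.94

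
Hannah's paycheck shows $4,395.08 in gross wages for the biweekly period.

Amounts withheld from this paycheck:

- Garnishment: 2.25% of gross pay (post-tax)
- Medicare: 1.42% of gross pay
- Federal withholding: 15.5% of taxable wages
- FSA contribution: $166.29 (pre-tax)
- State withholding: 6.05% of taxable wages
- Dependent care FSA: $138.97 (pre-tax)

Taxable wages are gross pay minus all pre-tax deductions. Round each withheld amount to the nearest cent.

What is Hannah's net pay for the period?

$3,047.17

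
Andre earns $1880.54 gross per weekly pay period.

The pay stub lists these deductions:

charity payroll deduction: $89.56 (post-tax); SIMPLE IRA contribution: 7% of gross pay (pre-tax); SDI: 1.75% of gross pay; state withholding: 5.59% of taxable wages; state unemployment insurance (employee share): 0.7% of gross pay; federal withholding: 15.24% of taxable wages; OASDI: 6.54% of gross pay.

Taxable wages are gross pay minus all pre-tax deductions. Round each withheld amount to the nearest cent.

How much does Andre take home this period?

$1125.99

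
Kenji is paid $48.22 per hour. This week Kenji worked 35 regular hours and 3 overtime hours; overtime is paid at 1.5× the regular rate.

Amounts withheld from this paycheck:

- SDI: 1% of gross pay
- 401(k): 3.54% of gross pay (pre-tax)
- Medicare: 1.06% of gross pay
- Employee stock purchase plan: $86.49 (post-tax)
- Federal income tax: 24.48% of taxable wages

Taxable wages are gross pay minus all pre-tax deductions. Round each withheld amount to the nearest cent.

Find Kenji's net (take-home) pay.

$1,261.77

Regular pay: 35 × $48.22 = $1,687.70
Overtime pay: 3 × $48.22 × 1.5 = $216.99
Gross pay = $1,687.70 + $216.99 = $1,904.69
401(k): $1,904.69 × 0.0354 = $67.43
Taxable wages = $1,904.69 − $67.43 = $1,837.26
Federal income tax: $1,837.26 × 0.2448 = $449.76
Medicare: $1,904.69 × 0.0106 = $20.19
SDI: $1,904.69 × 0.01 = $19.05
Employee stock purchase plan: $86.49
Total deductions = $67.43 + $449.76 + $20.19 + $19.05 + $86.49 = $642.92
Net pay = $1,904.69 − $642.92 = $1,261.77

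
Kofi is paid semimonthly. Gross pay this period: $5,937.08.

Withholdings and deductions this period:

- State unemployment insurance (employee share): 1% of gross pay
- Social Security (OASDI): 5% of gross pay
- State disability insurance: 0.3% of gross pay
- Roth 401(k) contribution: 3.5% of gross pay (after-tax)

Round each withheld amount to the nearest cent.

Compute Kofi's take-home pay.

State disability insurance: $5,937.08 × 0.003 = $17.81
Social Security (OASDI): $5,937.08 × 0.05 = $296.85
State unemployment insurance (employee share): $5,937.08 × 0.01 = $59.37
Roth 401(k) contribution: $5,937.08 × 0.035 = $207.80
Total deductions = $17.81 + $296.85 + $59.37 + $207.80 = $581.83
Net pay = $5,937.08 − $581.83 = $5,355.25

$5,355.25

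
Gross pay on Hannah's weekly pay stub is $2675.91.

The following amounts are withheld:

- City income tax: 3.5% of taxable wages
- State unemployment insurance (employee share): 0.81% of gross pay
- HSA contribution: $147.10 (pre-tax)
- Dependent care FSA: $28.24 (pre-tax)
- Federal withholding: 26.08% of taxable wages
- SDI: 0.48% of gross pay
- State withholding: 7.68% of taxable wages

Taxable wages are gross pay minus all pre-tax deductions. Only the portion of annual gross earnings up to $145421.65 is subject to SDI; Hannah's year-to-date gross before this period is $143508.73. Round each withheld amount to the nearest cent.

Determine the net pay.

Dependent care FSA: $28.24
HSA contribution: $147.10
Pre-tax total = $28.24 + $147.10 = $175.34
Taxable wages = $2675.91 − $175.34 = $2500.57
City income tax: $2500.57 × 0.035 = $87.52
Federal withholding: $2500.57 × 0.2608 = $652.15
State withholding: $2500.57 × 0.0768 = $192.04
SDI: only $145421.65 − $143508.73 = $1912.92 of this check is subject → $1912.92 × 0.0048 = $9.18
State unemployment insurance (employee share): $2675.91 × 0.0081 = $21.67
Total deductions = $28.24 + $147.10 + $87.52 + $652.15 + $192.04 + $9.18 + $21.67 = $1137.90
Net pay = $2675.91 − $1137.90 = $1538.01

$1538.01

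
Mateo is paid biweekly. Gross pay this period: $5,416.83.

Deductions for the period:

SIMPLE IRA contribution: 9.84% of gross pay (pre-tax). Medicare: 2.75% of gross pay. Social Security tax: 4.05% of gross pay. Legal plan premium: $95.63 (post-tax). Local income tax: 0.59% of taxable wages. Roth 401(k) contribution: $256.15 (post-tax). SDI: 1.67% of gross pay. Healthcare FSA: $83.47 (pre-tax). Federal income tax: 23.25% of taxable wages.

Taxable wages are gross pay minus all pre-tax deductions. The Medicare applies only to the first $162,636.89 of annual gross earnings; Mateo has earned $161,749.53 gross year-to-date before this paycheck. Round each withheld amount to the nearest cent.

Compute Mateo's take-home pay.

$2,969.92

SIMPLE IRA contribution: $5,416.83 × 0.0984 = $533.02
Healthcare FSA: $83.47
Pre-tax total = $533.02 + $83.47 = $616.49
Taxable wages = $5,416.83 − $616.49 = $4,800.34
Local income tax: $4,800.34 × 0.0059 = $28.32
Federal income tax: $4,800.34 × 0.2325 = $1,116.08
Medicare: only $162,636.89 − $161,749.53 = $887.36 of this check is subject → $887.36 × 0.0275 = $24.40
SDI: $5,416.83 × 0.0167 = $90.46
Social Security tax: $5,416.83 × 0.0405 = $219.38
Roth 401(k) contribution: $256.15
Legal plan premium: $95.63
Total deductions = $533.02 + $83.47 + $28.32 + $1,116.08 + $24.40 + $90.46 + $219.38 + $256.15 + $95.63 = $2,446.91
Net pay = $5,416.83 − $2,446.91 = $2,969.92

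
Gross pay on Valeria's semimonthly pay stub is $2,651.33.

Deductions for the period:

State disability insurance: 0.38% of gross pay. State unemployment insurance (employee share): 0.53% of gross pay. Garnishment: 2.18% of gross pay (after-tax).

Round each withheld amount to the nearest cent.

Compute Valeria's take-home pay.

$2,569.40

State disability insurance: $2,651.33 × 0.0038 = $10.08
State unemployment insurance (employee share): $2,651.33 × 0.0053 = $14.05
Garnishment: $2,651.33 × 0.0218 = $57.80
Total deductions = $10.08 + $14.05 + $57.80 = $81.93
Net pay = $2,651.33 − $81.93 = $2,569.40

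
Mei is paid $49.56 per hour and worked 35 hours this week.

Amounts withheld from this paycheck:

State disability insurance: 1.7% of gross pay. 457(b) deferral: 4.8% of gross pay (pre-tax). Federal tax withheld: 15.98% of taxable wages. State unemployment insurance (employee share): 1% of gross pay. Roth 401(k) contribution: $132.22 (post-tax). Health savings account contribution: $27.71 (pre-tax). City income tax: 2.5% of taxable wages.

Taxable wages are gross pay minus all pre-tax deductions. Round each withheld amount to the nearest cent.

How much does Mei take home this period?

$1144.52

Gross pay: 35 × $49.56 = $1734.60
Health savings account contribution: $27.71
457(b) deferral: $1734.60 × 0.048 = $83.26
Pre-tax total = $27.71 + $83.26 = $110.97
Taxable wages = $1734.60 − $110.97 = $1623.63
City income tax: $1623.63 × 0.025 = $40.59
Federal tax withheld: $1623.63 × 0.1598 = $259.46
State unemployment insurance (employee share): $1734.60 × 0.01 = $17.35
State disability insurance: $1734.60 × 0.017 = $29.49
Roth 401(k) contribution: $132.22
Total deductions = $27.71 + $83.26 + $40.59 + $259.46 + $17.35 + $29.49 + $132.22 = $590.08
Net pay = $1734.60 − $590.08 = $1144.52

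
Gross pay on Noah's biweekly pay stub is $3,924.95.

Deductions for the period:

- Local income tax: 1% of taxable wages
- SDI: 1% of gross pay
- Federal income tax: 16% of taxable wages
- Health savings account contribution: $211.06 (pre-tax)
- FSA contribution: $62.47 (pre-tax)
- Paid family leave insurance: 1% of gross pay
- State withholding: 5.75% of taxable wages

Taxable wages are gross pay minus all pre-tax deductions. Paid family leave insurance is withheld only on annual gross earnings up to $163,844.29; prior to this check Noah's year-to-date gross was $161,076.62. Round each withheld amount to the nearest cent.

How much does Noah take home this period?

$2,753.79

Health savings account contribution: $211.06
FSA contribution: $62.47
Pre-tax total = $211.06 + $62.47 = $273.53
Taxable wages = $3,924.95 − $273.53 = $3,651.42
Federal income tax: $3,651.42 × 0.16 = $584.23
State withholding: $3,651.42 × 0.0575 = $209.96
Local income tax: $3,651.42 × 0.01 = $36.51
Paid family leave insurance: only $163,844.29 − $161,076.62 = $2,767.67 of this check is subject → $2,767.67 × 0.01 = $27.68
SDI: $3,924.95 × 0.01 = $39.25
Total deductions = $211.06 + $62.47 + $584.23 + $209.96 + $36.51 + $27.68 + $39.25 = $1,171.16
Net pay = $3,924.95 − $1,171.16 = $2,753.79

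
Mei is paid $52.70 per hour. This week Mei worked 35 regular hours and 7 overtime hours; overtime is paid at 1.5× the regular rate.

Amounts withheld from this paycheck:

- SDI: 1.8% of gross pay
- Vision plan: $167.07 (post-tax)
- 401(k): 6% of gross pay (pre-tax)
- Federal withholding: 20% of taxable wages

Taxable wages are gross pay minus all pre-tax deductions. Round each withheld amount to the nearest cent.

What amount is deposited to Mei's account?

$1,592.95

Regular pay: 35 × $52.70 = $1,844.50
Overtime pay: 7 × $52.70 × 1.5 = $553.35
Gross pay = $1,844.50 + $553.35 = $2,397.85
401(k): $2,397.85 × 0.06 = $143.87
Taxable wages = $2,397.85 − $143.87 = $2,253.98
Federal withholding: $2,253.98 × 0.2 = $450.80
SDI: $2,397.85 × 0.018 = $43.16
Vision plan: $167.07
Total deductions = $143.87 + $450.80 + $43.16 + $167.07 = $804.90
Net pay = $2,397.85 − $804.90 = $1,592.95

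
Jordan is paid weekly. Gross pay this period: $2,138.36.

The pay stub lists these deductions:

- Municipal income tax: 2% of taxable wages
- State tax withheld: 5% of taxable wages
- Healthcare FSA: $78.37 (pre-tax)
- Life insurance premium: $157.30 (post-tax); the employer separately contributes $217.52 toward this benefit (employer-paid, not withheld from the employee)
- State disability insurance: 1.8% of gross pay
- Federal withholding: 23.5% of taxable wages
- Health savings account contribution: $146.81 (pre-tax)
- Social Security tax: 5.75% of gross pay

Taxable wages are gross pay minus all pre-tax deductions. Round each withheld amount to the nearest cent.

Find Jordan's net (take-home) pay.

$1,010.91

Health savings account contribution: $146.81
Healthcare FSA: $78.37
Pre-tax total = $146.81 + $78.37 = $225.18
Taxable wages = $2,138.36 − $225.18 = $1,913.18
State tax withheld: $1,913.18 × 0.05 = $95.66
Federal withholding: $1,913.18 × 0.235 = $449.60
Municipal income tax: $1,913.18 × 0.02 = $38.26
Social Security tax: $2,138.36 × 0.0575 = $122.96
State disability insurance: $2,138.36 × 0.018 = $38.49
Life insurance premium: $157.30
(Employer's $217.52 toward life insurance premium is not withheld from the employee.)
Total deductions = $146.81 + $78.37 + $95.66 + $449.60 + $38.26 + $122.96 + $38.49 + $157.30 = $1,127.45
Net pay = $2,138.36 − $1,127.45 = $1,010.91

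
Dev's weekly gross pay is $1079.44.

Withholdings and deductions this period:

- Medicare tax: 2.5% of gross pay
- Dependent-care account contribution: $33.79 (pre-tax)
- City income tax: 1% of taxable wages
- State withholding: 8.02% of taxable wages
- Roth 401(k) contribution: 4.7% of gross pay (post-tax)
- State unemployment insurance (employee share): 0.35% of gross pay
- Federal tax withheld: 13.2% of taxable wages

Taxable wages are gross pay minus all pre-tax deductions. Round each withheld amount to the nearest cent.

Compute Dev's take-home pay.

$731.80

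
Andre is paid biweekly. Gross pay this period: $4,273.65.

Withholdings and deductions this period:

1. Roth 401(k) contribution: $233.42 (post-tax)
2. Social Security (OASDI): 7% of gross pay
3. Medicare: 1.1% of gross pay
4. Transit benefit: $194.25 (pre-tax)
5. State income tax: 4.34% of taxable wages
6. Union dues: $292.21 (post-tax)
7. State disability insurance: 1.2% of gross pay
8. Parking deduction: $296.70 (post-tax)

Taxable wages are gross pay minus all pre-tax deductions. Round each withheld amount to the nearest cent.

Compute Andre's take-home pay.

Transit benefit: $194.25
Taxable wages = $4,273.65 − $194.25 = $4,079.40
State income tax: $4,079.40 × 0.0434 = $177.05
Medicare: $4,273.65 × 0.011 = $47.01
State disability insurance: $4,273.65 × 0.012 = $51.28
Social Security (OASDI): $4,273.65 × 0.07 = $299.16
Union dues: $292.21
Roth 401(k) contribution: $233.42
Parking deduction: $296.70
Total deductions = $194.25 + $177.05 + $47.01 + $51.28 + $299.16 + $292.21 + $233.42 + $296.70 = $1,591.08
Net pay = $4,273.65 − $1,591.08 = $2,682.57

$2,682.57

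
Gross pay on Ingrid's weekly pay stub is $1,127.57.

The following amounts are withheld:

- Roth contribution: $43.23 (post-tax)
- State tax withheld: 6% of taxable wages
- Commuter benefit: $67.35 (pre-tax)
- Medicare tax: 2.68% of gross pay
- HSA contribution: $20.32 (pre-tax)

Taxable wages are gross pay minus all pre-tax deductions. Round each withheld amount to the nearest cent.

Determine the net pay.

$904.06

Commuter benefit: $67.35
HSA contribution: $20.32
Pre-tax total = $67.35 + $20.32 = $87.67
Taxable wages = $1,127.57 − $87.67 = $1,039.90
State tax withheld: $1,039.90 × 0.06 = $62.39
Medicare tax: $1,127.57 × 0.0268 = $30.22
Roth contribution: $43.23
Total deductions = $67.35 + $20.32 + $62.39 + $30.22 + $43.23 = $223.51
Net pay = $1,127.57 − $223.51 = $904.06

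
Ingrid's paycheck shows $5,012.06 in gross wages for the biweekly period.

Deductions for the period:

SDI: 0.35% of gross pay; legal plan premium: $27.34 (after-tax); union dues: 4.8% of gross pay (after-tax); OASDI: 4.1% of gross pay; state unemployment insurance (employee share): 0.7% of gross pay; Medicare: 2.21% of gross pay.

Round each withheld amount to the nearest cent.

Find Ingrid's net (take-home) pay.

$4,375.26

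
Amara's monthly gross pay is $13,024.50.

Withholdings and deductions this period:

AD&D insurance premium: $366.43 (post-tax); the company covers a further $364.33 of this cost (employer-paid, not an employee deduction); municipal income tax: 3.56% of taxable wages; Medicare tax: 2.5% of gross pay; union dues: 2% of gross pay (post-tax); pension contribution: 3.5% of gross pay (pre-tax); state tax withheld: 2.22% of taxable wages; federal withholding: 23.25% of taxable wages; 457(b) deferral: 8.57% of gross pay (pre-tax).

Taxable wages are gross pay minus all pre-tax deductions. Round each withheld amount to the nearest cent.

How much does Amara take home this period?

$7,175.27

457(b) deferral: $13,024.50 × 0.0857 = $1,116.20
Pension contribution: $13,024.50 × 0.035 = $455.86
Pre-tax total = $1,116.20 + $455.86 = $1,572.06
Taxable wages = $13,024.50 − $1,572.06 = $11,452.44
State tax withheld: $11,452.44 × 0.0222 = $254.24
Federal withholding: $11,452.44 × 0.2325 = $2,662.69
Municipal income tax: $11,452.44 × 0.0356 = $407.71
Medicare tax: $13,024.50 × 0.025 = $325.61
AD&D insurance premium: $366.43
Union dues: $13,024.50 × 0.02 = $260.49
(Employer's $364.33 toward AD&D insurance premium is not withheld from the employee.)
Total deductions = $1,116.20 + $455.86 + $254.24 + $2,662.69 + $407.71 + $325.61 + $366.43 + $260.49 = $5,849.23
Net pay = $13,024.50 − $5,849.23 = $7,175.27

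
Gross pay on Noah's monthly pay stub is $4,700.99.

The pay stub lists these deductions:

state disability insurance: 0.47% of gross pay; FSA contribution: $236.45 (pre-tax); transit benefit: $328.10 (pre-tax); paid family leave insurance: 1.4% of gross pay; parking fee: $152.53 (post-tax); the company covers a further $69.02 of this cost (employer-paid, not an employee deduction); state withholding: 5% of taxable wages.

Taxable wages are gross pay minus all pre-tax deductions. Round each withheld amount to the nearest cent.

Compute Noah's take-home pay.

Transit benefit: $328.10
FSA contribution: $236.45
Pre-tax total = $328.10 + $236.45 = $564.55
Taxable wages = $4,700.99 − $564.55 = $4,136.44
State withholding: $4,136.44 × 0.05 = $206.82
State disability insurance: $4,700.99 × 0.0047 = $22.09
Paid family leave insurance: $4,700.99 × 0.014 = $65.81
Parking fee: $152.53
(Employer's $69.02 toward parking fee is not withheld from the employee.)
Total deductions = $328.10 + $236.45 + $206.82 + $22.09 + $65.81 + $152.53 = $1,011.80
Net pay = $4,700.99 − $1,011.80 = $3,689.19

$3,689.19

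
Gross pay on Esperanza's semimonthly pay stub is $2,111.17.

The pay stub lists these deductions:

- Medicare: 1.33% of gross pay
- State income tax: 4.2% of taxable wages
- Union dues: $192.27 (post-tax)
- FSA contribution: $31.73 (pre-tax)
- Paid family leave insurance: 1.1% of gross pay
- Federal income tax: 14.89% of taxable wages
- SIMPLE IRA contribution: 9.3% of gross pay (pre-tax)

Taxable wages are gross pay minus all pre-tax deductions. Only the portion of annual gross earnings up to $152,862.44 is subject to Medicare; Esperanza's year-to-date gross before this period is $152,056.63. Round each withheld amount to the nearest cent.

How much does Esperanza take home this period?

$1,297.41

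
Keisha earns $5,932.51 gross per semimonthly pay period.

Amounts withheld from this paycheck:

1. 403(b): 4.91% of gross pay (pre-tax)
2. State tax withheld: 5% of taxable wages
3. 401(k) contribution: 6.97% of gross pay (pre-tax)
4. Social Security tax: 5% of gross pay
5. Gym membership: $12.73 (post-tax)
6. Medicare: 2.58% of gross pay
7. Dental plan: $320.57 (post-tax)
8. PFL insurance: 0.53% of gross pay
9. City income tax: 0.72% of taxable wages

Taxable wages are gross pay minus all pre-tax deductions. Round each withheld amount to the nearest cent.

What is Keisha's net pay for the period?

403(b): $5,932.51 × 0.0491 = $291.29
401(k) contribution: $5,932.51 × 0.0697 = $413.50
Pre-tax total = $291.29 + $413.50 = $704.79
Taxable wages = $5,932.51 − $704.79 = $5,227.72
State tax withheld: $5,227.72 × 0.05 = $261.39
City income tax: $5,227.72 × 0.0072 = $37.64
PFL insurance: $5,932.51 × 0.0053 = $31.44
Medicare: $5,932.51 × 0.0258 = $153.06
Social Security tax: $5,932.51 × 0.05 = $296.63
Dental plan: $320.57
Gym membership: $12.73
Total deductions = $291.29 + $413.50 + $261.39 + $37.64 + $31.44 + $153.06 + $296.63 + $320.57 + $12.73 = $1,818.25
Net pay = $5,932.51 − $1,818.25 = $4,114.26

$4,114.26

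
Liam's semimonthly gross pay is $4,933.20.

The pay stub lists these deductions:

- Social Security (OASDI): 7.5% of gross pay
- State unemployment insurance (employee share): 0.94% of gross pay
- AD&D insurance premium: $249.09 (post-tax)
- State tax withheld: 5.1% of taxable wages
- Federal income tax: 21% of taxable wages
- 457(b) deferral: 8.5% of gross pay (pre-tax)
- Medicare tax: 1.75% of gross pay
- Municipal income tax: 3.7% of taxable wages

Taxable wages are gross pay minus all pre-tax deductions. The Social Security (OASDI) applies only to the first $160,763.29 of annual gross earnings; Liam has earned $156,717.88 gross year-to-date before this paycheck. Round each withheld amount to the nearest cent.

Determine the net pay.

$2,483.55

457(b) deferral: $4,933.20 × 0.085 = $419.32
Taxable wages = $4,933.20 − $419.32 = $4,513.88
Federal income tax: $4,513.88 × 0.21 = $947.91
State tax withheld: $4,513.88 × 0.051 = $230.21
Municipal income tax: $4,513.88 × 0.037 = $167.01
Social Security (OASDI): only $160,763.29 − $156,717.88 = $4,045.41 of this check is subject → $4,045.41 × 0.075 = $303.41
Medicare tax: $4,933.20 × 0.0175 = $86.33
State unemployment insurance (employee share): $4,933.20 × 0.0094 = $46.37
AD&D insurance premium: $249.09
Total deductions = $419.32 + $947.91 + $230.21 + $167.01 + $303.41 + $86.33 + $46.37 + $249.09 = $2,449.65
Net pay = $4,933.20 − $2,449.65 = $2,483.55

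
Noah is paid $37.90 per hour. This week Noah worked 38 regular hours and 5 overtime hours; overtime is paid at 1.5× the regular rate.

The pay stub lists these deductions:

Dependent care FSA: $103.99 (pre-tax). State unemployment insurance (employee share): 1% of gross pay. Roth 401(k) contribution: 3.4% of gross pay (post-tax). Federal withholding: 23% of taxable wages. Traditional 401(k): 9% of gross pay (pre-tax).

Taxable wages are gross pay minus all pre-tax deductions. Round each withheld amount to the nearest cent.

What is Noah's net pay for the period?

$1052.38

Regular pay: 38 × $37.90 = $1440.20
Overtime pay: 5 × $37.90 × 1.5 = $284.25
Gross pay = $1440.20 + $284.25 = $1724.45
Dependent care FSA: $103.99
Traditional 401(k): $1724.45 × 0.09 = $155.20
Pre-tax total = $103.99 + $155.20 = $259.19
Taxable wages = $1724.45 − $259.19 = $1465.26
Federal withholding: $1465.26 × 0.23 = $337.01
State unemployment insurance (employee share): $1724.45 × 0.01 = $17.24
Roth 401(k) contribution: $1724.45 × 0.034 = $58.63
Total deductions = $103.99 + $155.20 + $337.01 + $17.24 + $58.63 = $672.07
Net pay = $1724.45 − $672.07 = $1052.38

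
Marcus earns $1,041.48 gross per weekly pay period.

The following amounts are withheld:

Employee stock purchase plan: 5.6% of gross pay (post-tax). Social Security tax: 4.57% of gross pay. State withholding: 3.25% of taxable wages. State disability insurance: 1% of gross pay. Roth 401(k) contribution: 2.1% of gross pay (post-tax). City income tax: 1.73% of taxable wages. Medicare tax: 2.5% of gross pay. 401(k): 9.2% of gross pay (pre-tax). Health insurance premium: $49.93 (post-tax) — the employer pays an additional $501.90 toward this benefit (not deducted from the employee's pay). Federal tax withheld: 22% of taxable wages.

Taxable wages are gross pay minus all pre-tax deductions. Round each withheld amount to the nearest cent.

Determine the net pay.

$476.35

401(k): $1,041.48 × 0.092 = $95.82
Taxable wages = $1,041.48 − $95.82 = $945.66
Federal tax withheld: $945.66 × 0.22 = $208.05
City income tax: $945.66 × 0.0173 = $16.36
State withholding: $945.66 × 0.0325 = $30.73
State disability insurance: $1,041.48 × 0.01 = $10.41
Medicare tax: $1,041.48 × 0.025 = $26.04
Social Security tax: $1,041.48 × 0.0457 = $47.60
Health insurance premium: $49.93
Employee stock purchase plan: $1,041.48 × 0.056 = $58.32
Roth 401(k) contribution: $1,041.48 × 0.021 = $21.87
(Employer's $501.90 toward health insurance premium is not withheld from the employee.)
Total deductions = $95.82 + $208.05 + $16.36 + $30.73 + $10.41 + $26.04 + $47.60 + $49.93 + $58.32 + $21.87 = $565.13
Net pay = $1,041.48 − $565.13 = $476.35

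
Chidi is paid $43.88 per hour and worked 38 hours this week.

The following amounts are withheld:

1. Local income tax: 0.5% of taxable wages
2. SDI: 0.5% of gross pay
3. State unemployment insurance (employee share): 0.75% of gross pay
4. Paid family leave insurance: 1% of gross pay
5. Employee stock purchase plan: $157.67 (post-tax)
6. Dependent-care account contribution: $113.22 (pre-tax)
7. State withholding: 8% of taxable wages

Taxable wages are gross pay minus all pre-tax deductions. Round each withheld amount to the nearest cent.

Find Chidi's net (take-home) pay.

$1,226.92

Gross pay: 38 × $43.88 = $1,667.44
Dependent-care account contribution: $113.22
Taxable wages = $1,667.44 − $113.22 = $1,554.22
State withholding: $1,554.22 × 0.08 = $124.34
Local income tax: $1,554.22 × 0.005 = $7.77
State unemployment insurance (employee share): $1,667.44 × 0.0075 = $12.51
Paid family leave insurance: $1,667.44 × 0.01 = $16.67
SDI: $1,667.44 × 0.005 = $8.34
Employee stock purchase plan: $157.67
Total deductions = $113.22 + $124.34 + $7.77 + $12.51 + $16.67 + $8.34 + $157.67 = $440.52
Net pay = $1,667.44 − $440.52 = $1,226.92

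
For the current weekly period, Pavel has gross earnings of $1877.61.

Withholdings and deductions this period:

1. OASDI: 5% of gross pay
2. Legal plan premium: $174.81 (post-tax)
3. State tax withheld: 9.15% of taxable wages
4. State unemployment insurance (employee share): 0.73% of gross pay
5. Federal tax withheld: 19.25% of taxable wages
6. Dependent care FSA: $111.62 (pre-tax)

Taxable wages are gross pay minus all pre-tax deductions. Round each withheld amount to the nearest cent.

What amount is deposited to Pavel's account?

$982.05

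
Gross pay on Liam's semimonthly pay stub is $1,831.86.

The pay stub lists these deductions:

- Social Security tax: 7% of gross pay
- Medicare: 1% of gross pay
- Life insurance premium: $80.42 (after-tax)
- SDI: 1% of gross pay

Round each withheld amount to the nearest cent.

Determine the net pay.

$1,586.57

Medicare: $1,831.86 × 0.01 = $18.32
Social Security tax: $1,831.86 × 0.07 = $128.23
SDI: $1,831.86 × 0.01 = $18.32
Life insurance premium: $80.42
Total deductions = $18.32 + $128.23 + $18.32 + $80.42 = $245.29
Net pay = $1,831.86 − $245.29 = $1,586.57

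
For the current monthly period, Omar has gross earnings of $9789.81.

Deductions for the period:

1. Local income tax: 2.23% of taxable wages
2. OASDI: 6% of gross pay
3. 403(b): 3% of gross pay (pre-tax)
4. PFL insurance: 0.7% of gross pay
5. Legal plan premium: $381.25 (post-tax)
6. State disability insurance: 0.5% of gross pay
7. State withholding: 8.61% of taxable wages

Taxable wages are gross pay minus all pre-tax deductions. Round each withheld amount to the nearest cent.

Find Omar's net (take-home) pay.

$7380.62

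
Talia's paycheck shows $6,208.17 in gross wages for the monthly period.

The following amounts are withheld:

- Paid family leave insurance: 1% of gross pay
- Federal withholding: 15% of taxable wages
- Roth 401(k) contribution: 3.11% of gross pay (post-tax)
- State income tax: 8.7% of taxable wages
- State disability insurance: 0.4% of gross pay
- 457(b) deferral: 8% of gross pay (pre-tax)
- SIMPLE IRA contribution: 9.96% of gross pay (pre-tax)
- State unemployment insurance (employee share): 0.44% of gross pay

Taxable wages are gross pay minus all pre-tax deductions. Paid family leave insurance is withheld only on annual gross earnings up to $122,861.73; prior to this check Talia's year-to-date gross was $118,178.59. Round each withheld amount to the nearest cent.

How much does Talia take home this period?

$3,594.05

457(b) deferral: $6,208.17 × 0.08 = $496.65
SIMPLE IRA contribution: $6,208.17 × 0.0996 = $618.33
Pre-tax total = $496.65 + $618.33 = $1,114.98
Taxable wages = $6,208.17 − $1,114.98 = $5,093.19
State income tax: $5,093.19 × 0.087 = $443.11
Federal withholding: $5,093.19 × 0.15 = $763.98
Paid family leave insurance: only $122,861.73 − $118,178.59 = $4,683.14 of this check is subject → $4,683.14 × 0.01 = $46.83
State unemployment insurance (employee share): $6,208.17 × 0.0044 = $27.32
State disability insurance: $6,208.17 × 0.004 = $24.83
Roth 401(k) contribution: $6,208.17 × 0.0311 = $193.07
Total deductions = $496.65 + $618.33 + $443.11 + $763.98 + $46.83 + $27.32 + $24.83 + $193.07 = $2,614.12
Net pay = $6,208.17 − $2,614.12 = $3,594.05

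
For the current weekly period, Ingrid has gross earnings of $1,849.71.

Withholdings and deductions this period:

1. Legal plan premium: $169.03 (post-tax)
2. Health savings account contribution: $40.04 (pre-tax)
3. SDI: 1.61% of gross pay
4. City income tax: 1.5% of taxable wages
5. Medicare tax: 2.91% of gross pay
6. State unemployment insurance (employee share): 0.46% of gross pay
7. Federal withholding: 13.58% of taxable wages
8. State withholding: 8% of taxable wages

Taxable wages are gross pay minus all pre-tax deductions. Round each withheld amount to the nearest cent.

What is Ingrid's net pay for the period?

$1,130.85

Health savings account contribution: $40.04
Taxable wages = $1,849.71 − $40.04 = $1,809.67
City income tax: $1,809.67 × 0.015 = $27.15
State withholding: $1,809.67 × 0.08 = $144.77
Federal withholding: $1,809.67 × 0.1358 = $245.75
State unemployment insurance (employee share): $1,849.71 × 0.0046 = $8.51
SDI: $1,849.71 × 0.0161 = $29.78
Medicare tax: $1,849.71 × 0.0291 = $53.83
Legal plan premium: $169.03
Total deductions = $40.04 + $27.15 + $144.77 + $245.75 + $8.51 + $29.78 + $53.83 + $169.03 = $718.86
Net pay = $1,849.71 − $718.86 = $1,130.85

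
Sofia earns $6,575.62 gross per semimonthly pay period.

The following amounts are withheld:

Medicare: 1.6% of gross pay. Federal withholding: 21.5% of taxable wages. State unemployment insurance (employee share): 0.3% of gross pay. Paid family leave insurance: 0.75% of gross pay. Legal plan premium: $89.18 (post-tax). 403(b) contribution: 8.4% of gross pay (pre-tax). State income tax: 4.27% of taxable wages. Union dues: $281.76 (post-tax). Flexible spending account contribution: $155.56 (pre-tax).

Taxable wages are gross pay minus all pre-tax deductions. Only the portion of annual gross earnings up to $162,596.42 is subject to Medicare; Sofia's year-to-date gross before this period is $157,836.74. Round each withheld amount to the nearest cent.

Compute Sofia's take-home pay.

Flexible spending account contribution: $155.56
403(b) contribution: $6,575.62 × 0.084 = $552.35
Pre-tax total = $155.56 + $552.35 = $707.91
Taxable wages = $6,575.62 − $707.91 = $5,867.71
Federal withholding: $5,867.71 × 0.215 = $1,261.56
State income tax: $5,867.71 × 0.0427 = $250.55
Medicare: only $162,596.42 − $157,836.74 = $4,759.68 of this check is subject → $4,759.68 × 0.016 = $76.15
State unemployment insurance (employee share): $6,575.62 × 0.003 = $19.73
Paid family leave insurance: $6,575.62 × 0.0075 = $49.32
Union dues: $281.76
Legal plan premium: $89.18
Total deductions = $155.56 + $552.35 + $1,261.56 + $250.55 + $76.15 + $19.73 + $49.32 + $281.76 + $89.18 = $2,736.16
Net pay = $6,575.62 − $2,736.16 = $3,839.46

$3,839.46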